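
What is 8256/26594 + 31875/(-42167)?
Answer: -249776499/560694599 ≈ -0.44548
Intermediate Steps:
8256/26594 + 31875/(-42167) = 8256*(1/26594) + 31875*(-1/42167) = 4128/13297 - 31875/42167 = -249776499/560694599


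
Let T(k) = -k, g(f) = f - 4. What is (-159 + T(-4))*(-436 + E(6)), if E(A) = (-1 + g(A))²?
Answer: 67425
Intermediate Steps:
g(f) = -4 + f
E(A) = (-5 + A)² (E(A) = (-1 + (-4 + A))² = (-5 + A)²)
(-159 + T(-4))*(-436 + E(6)) = (-159 - 1*(-4))*(-436 + (-5 + 6)²) = (-159 + 4)*(-436 + 1²) = -155*(-436 + 1) = -155*(-435) = 67425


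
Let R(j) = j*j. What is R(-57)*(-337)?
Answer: -1094913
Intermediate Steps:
R(j) = j**2
R(-57)*(-337) = (-57)**2*(-337) = 3249*(-337) = -1094913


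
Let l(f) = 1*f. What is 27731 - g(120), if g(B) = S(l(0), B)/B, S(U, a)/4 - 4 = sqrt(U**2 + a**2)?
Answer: 415903/15 ≈ 27727.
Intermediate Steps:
l(f) = f
S(U, a) = 16 + 4*sqrt(U**2 + a**2)
g(B) = (16 + 4*sqrt(B**2))/B (g(B) = (16 + 4*sqrt(0**2 + B**2))/B = (16 + 4*sqrt(0 + B**2))/B = (16 + 4*sqrt(B**2))/B)
27731 - g(120) = 27731 - 4*(4 + sqrt(120**2))/120 = 27731 - 4*(4 + sqrt(14400))/120 = 27731 - 4*(4 + 120)/120 = 27731 - 4*124/120 = 27731 - 1*62/15 = 27731 - 62/15 = 415903/15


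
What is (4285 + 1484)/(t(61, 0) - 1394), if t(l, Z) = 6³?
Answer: -5769/1178 ≈ -4.8973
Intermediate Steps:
t(l, Z) = 216
(4285 + 1484)/(t(61, 0) - 1394) = (4285 + 1484)/(216 - 1394) = 5769/(-1178) = 5769*(-1/1178) = -5769/1178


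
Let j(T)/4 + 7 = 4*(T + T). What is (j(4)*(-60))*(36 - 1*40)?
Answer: 24000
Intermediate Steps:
j(T) = -28 + 32*T (j(T) = -28 + 4*(4*(T + T)) = -28 + 4*(4*(2*T)) = -28 + 4*(8*T) = -28 + 32*T)
(j(4)*(-60))*(36 - 1*40) = ((-28 + 32*4)*(-60))*(36 - 1*40) = ((-28 + 128)*(-60))*(36 - 40) = (100*(-60))*(-4) = -6000*(-4) = 24000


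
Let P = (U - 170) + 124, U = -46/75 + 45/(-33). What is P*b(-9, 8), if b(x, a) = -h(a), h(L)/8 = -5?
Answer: -316648/165 ≈ -1919.1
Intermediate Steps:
h(L) = -40 (h(L) = 8*(-5) = -40)
U = -1631/825 (U = -46*1/75 + 45*(-1/33) = -46/75 - 15/11 = -1631/825 ≈ -1.9770)
b(x, a) = 40 (b(x, a) = -1*(-40) = 40)
P = -39581/825 (P = (-1631/825 - 170) + 124 = -141881/825 + 124 = -39581/825 ≈ -47.977)
P*b(-9, 8) = -39581/825*40 = -316648/165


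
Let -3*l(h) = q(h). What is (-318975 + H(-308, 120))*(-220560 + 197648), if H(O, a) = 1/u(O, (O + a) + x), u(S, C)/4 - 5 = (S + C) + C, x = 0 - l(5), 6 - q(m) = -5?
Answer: 14726335745184/2015 ≈ 7.3084e+9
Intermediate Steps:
q(m) = 11 (q(m) = 6 - 1*(-5) = 6 + 5 = 11)
l(h) = -11/3 (l(h) = -⅓*11 = -11/3)
x = 11/3 (x = 0 - 1*(-11/3) = 0 + 11/3 = 11/3 ≈ 3.6667)
u(S, C) = 20 + 4*S + 8*C (u(S, C) = 20 + 4*((S + C) + C) = 20 + 4*((C + S) + C) = 20 + 4*(S + 2*C) = 20 + (4*S + 8*C) = 20 + 4*S + 8*C)
H(O, a) = 1/(148/3 + 8*a + 12*O) (H(O, a) = 1/(20 + 4*O + 8*((O + a) + 11/3)) = 1/(20 + 4*O + 8*(11/3 + O + a)) = 1/(20 + 4*O + (88/3 + 8*O + 8*a)) = 1/(148/3 + 8*a + 12*O))
(-318975 + H(-308, 120))*(-220560 + 197648) = (-318975 + 3/(4*(37 + 6*120 + 9*(-308))))*(-220560 + 197648) = (-318975 + 3/(4*(37 + 720 - 2772)))*(-22912) = (-318975 + (¾)/(-2015))*(-22912) = (-318975 + (¾)*(-1/2015))*(-22912) = (-318975 - 3/8060)*(-22912) = -2570938503/8060*(-22912) = 14726335745184/2015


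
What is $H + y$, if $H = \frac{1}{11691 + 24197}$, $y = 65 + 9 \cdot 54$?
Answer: $\frac{19774289}{35888} \approx 551.0$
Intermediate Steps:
$y = 551$ ($y = 65 + 486 = 551$)
$H = \frac{1}{35888} \approx 2.7864 \cdot 10^{-5}$
$H + y = \frac{1}{35888} + 551 = \frac{19774289}{35888}$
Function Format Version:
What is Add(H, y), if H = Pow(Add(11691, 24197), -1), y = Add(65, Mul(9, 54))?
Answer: Rational(19774289, 35888) ≈ 551.00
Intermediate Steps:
y = 551 (y = Add(65, 486) = 551)
H = Rational(1, 35888) (H = Pow(35888, -1) = Rational(1, 35888) ≈ 2.7864e-5)
Add(H, y) = Add(Rational(1, 35888), 551) = Rational(19774289, 35888)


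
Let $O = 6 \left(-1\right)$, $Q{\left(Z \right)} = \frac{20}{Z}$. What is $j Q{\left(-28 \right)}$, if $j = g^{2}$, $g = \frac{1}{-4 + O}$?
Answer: $- \frac{1}{140} \approx -0.0071429$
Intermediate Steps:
$O = -6$
$g = - \frac{1}{10}$ ($g = \frac{1}{-4 - 6} = \frac{1}{-10} = - \frac{1}{10} \approx -0.1$)
$j = \frac{1}{100}$ ($j = \left(- \frac{1}{10}\right)^{2} = \frac{1}{100} \approx 0.01$)
$j Q{\left(-28 \right)} = \frac{20 \frac{1}{-28}}{100} = \frac{20 \left(- \frac{1}{28}\right)}{100} = \frac{1}{100} \left(- \frac{5}{7}\right) = - \frac{1}{140}$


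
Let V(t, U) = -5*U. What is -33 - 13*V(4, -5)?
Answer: -358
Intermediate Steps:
-33 - 13*V(4, -5) = -33 - (-65)*(-5) = -33 - 13*25 = -33 - 325 = -358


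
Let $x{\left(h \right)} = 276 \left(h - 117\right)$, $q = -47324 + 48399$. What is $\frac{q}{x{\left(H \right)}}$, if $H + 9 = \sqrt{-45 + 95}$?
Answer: $- \frac{22575}{727996} - \frac{5375 \sqrt{2}}{4367976} \approx -0.03275$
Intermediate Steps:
$H = -9 + 5 \sqrt{2}$ ($H = -9 + \sqrt{-45 + 95} = -9 + \sqrt{50} = -9 + 5 \sqrt{2} \approx -1.9289$)
$q = 1075$
$x{\left(h \right)} = -32292 + 276 h$ ($x{\left(h \right)} = 276 \left(-117 + h\right) = -32292 + 276 h$)
$\frac{q}{x{\left(H \right)}} = \frac{1075}{-32292 + 276 \left(-9 + 5 \sqrt{2}\right)} = \frac{1075}{-32292 - \left(2484 - 1380 \sqrt{2}\right)} = \frac{1075}{-34776 + 1380 \sqrt{2}}$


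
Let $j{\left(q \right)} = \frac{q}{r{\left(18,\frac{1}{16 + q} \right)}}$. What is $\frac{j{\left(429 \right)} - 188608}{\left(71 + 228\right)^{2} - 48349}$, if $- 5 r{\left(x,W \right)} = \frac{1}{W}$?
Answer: $- \frac{16786541}{3653628} \approx -4.5945$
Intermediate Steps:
$r{\left(x,W \right)} = - \frac{1}{5 W}$
$j{\left(q \right)} = \frac{q}{- \frac{16}{5} - \frac{q}{5}}$ ($j{\left(q \right)} = \frac{q}{\left(- \frac{1}{5}\right) \frac{1}{\frac{1}{16 + q}}} = \frac{q}{\left(- \frac{1}{5}\right) \left(16 + q\right)} = \frac{q}{- \frac{16}{5} - \frac{q}{5}}$)
$\frac{j{\left(429 \right)} - 188608}{\left(71 + 228\right)^{2} - 48349} = \frac{5 \cdot 429 \frac{1}{-16 - 429} - 188608}{\left(71 + 228\right)^{2} - 48349} = \frac{5 \cdot 429 \frac{1}{-16 - 429} - 188608}{299^{2} - 48349} = \frac{5 \cdot 429 \frac{1}{-445} - 188608}{89401 - 48349} = \frac{5 \cdot 429 \left(- \frac{1}{445}\right) - 188608}{41052} = \left(- \frac{429}{89} - 188608\right) \frac{1}{41052} = \left(- \frac{16786541}{89}\right) \frac{1}{41052} = - \frac{16786541}{3653628}$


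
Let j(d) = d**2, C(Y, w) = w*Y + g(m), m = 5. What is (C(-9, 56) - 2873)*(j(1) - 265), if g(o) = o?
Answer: 890208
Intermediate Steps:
C(Y, w) = 5 + Y*w (C(Y, w) = w*Y + 5 = Y*w + 5 = 5 + Y*w)
(C(-9, 56) - 2873)*(j(1) - 265) = ((5 - 9*56) - 2873)*(1**2 - 265) = ((5 - 504) - 2873)*(1 - 265) = (-499 - 2873)*(-264) = -3372*(-264) = 890208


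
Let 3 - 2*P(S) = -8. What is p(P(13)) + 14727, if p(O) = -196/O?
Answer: 161605/11 ≈ 14691.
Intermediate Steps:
P(S) = 11/2 (P(S) = 3/2 - ½*(-8) = 3/2 + 4 = 11/2)
p(O) = -196/O
p(P(13)) + 14727 = -196/11/2 + 14727 = -196*2/11 + 14727 = -392/11 + 14727 = 161605/11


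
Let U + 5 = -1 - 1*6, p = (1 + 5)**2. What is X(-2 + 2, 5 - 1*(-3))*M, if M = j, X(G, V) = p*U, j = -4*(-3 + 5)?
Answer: 3456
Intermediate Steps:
p = 36 (p = 6**2 = 36)
U = -12 (U = -5 + (-1 - 1*6) = -5 + (-1 - 6) = -5 - 7 = -12)
j = -8 (j = -4*2 = -8)
X(G, V) = -432 (X(G, V) = 36*(-12) = -432)
M = -8
X(-2 + 2, 5 - 1*(-3))*M = -432*(-8) = 3456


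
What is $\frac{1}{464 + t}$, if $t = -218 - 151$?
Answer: $\frac{1}{95} \approx 0.010526$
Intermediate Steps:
$t = -369$ ($t = -218 - 151 = -369$)
$\frac{1}{464 + t} = \frac{1}{464 - 369} = \frac{1}{95}$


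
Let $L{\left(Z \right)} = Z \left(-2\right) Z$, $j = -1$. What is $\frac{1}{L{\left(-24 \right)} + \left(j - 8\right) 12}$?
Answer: $- \frac{1}{1260} \approx -0.00079365$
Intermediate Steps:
$L{\left(Z \right)} = - 2 Z^{2}$ ($L{\left(Z \right)} = - 2 Z Z = - 2 Z^{2}$)
$\frac{1}{L{\left(-24 \right)} + \left(j - 8\right) 12} = \frac{1}{- 2 \left(-24\right)^{2} + \left(-1 - 8\right) 12} = \frac{1}{\left(-2\right) 576 - 108} = \frac{1}{-1152 - 108} = \frac{1}{-1260} = - \frac{1}{1260}$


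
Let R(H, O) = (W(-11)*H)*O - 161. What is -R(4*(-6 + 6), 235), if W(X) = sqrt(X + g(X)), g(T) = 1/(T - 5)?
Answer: 161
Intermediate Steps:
g(T) = 1/(-5 + T)
W(X) = sqrt(X + 1/(-5 + X))
R(H, O) = -161 + I*H*O*sqrt(177)/4 (R(H, O) = (sqrt((1 - 11*(-5 - 11))/(-5 - 11))*H)*O - 161 = (sqrt((1 - 11*(-16))/(-16))*H)*O - 161 = (sqrt(-(1 + 176)/16)*H)*O - 161 = (sqrt(-1/16*177)*H)*O - 161 = (sqrt(-177/16)*H)*O - 161 = ((I*sqrt(177)/4)*H)*O - 161 = (I*H*sqrt(177)/4)*O - 161 = I*H*O*sqrt(177)/4 - 161 = -161 + I*H*O*sqrt(177)/4)
-R(4*(-6 + 6), 235) = -(-161 + (1/4)*I*(4*(-6 + 6))*235*sqrt(177)) = -(-161 + (1/4)*I*(4*0)*235*sqrt(177)) = -(-161 + (1/4)*I*0*235*sqrt(177)) = -(-161 + 0) = -1*(-161) = 161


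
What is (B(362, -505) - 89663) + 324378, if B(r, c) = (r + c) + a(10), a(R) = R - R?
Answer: 234572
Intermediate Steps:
a(R) = 0
B(r, c) = c + r (B(r, c) = (r + c) + 0 = (c + r) + 0 = c + r)
(B(362, -505) - 89663) + 324378 = ((-505 + 362) - 89663) + 324378 = (-143 - 89663) + 324378 = -89806 + 324378 = 234572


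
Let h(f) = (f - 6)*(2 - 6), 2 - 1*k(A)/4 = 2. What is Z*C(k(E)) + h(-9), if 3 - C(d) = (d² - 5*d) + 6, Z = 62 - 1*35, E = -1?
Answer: -21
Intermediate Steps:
k(A) = 0 (k(A) = 8 - 4*2 = 8 - 8 = 0)
Z = 27 (Z = 62 - 35 = 27)
C(d) = -3 - d² + 5*d (C(d) = 3 - ((d² - 5*d) + 6) = 3 - (6 + d² - 5*d) = 3 + (-6 - d² + 5*d) = -3 - d² + 5*d)
h(f) = 24 - 4*f (h(f) = (-6 + f)*(-4) = 24 - 4*f)
Z*C(k(E)) + h(-9) = 27*(-3 - 1*0² + 5*0) + (24 - 4*(-9)) = 27*(-3 - 1*0 + 0) + (24 + 36) = 27*(-3 + 0 + 0) + 60 = 27*(-3) + 60 = -81 + 60 = -21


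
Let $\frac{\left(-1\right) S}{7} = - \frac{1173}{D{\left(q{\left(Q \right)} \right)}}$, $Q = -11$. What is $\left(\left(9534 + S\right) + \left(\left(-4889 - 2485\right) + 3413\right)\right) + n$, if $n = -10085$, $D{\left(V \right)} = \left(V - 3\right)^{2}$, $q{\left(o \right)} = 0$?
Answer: $- \frac{10799}{3} \approx -3599.7$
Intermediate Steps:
$D{\left(V \right)} = \left(-3 + V\right)^{2}$
$S = \frac{2737}{3}$ ($S = - 7 \left(- \frac{1173}{\left(-3 + 0\right)^{2}}\right) = - 7 \left(- \frac{1173}{\left(-3\right)^{2}}\right) = - 7 \left(- \frac{1173}{9}\right) = - 7 \left(\left(-1173\right) \frac{1}{9}\right) = \left(-7\right) \left(- \frac{391}{3}\right) = \frac{2737}{3} \approx 912.33$)
$\left(\left(9534 + S\right) + \left(\left(-4889 - 2485\right) + 3413\right)\right) + n = \left(\left(9534 + \frac{2737}{3}\right) + \left(\left(-4889 - 2485\right) + 3413\right)\right) - 10085 = \left(\frac{31339}{3} + \left(-7374 + 3413\right)\right) - 10085 = \left(\frac{31339}{3} - 3961\right) - 10085 = \frac{19456}{3} - 10085 = - \frac{10799}{3}$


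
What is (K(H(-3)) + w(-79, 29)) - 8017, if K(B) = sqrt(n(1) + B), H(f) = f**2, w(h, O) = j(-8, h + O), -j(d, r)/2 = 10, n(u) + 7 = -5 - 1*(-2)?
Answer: -8037 + I ≈ -8037.0 + 1.0*I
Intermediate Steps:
n(u) = -10 (n(u) = -7 + (-5 - 1*(-2)) = -7 + (-5 + 2) = -7 - 3 = -10)
j(d, r) = -20 (j(d, r) = -2*10 = -20)
w(h, O) = -20
K(B) = sqrt(-10 + B)
(K(H(-3)) + w(-79, 29)) - 8017 = (sqrt(-10 + (-3)**2) - 20) - 8017 = (sqrt(-10 + 9) - 20) - 8017 = (sqrt(-1) - 20) - 8017 = (I - 20) - 8017 = (-20 + I) - 8017 = -8037 + I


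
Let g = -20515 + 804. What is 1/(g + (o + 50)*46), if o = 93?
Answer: -1/13133 ≈ -7.6144e-5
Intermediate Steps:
g = -19711
1/(g + (o + 50)*46) = 1/(-19711 + (93 + 50)*46) = 1/(-19711 + 143*46) = 1/(-19711 + 6578) = 1/(-13133) = -1/13133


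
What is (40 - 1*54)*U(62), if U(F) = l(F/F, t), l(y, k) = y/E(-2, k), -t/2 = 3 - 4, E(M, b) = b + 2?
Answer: -7/2 ≈ -3.5000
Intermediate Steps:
E(M, b) = 2 + b
t = 2 (t = -2*(3 - 4) = -2*(-1) = 2)
l(y, k) = y/(2 + k)
U(F) = ¼ (U(F) = (F/F)/(2 + 2) = 1/4 = 1*(¼) = ¼)
(40 - 1*54)*U(62) = (40 - 1*54)*(¼) = (40 - 54)*(¼) = -14*¼ = -7/2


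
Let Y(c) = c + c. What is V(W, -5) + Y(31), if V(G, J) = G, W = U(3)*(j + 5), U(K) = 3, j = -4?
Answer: 65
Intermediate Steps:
Y(c) = 2*c
W = 3 (W = 3*(-4 + 5) = 3*1 = 3)
V(W, -5) + Y(31) = 3 + 2*31 = 3 + 62 = 65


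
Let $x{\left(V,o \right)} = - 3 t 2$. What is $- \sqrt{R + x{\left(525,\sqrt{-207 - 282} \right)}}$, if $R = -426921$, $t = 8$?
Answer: $- 3 i \sqrt{47441} \approx - 653.43 i$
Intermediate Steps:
$x{\left(V,o \right)} = -48$ ($x{\left(V,o \right)} = \left(-3\right) 8 \cdot 2 = \left(-24\right) 2 = -48$)
$- \sqrt{R + x{\left(525,\sqrt{-207 - 282} \right)}} = - \sqrt{-426921 - 48} = - \sqrt{-426969} = - 3 i \sqrt{47441}$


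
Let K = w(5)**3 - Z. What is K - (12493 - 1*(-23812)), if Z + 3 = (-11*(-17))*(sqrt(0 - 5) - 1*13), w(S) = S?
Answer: -33746 - 187*I*sqrt(5) ≈ -33746.0 - 418.14*I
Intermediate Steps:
Z = -2434 + 187*I*sqrt(5) (Z = -3 + (-11*(-17))*(sqrt(0 - 5) - 1*13) = -3 + 187*(sqrt(-5) - 13) = -3 + 187*(I*sqrt(5) - 13) = -3 + 187*(-13 + I*sqrt(5)) = -3 + (-2431 + 187*I*sqrt(5)) = -2434 + 187*I*sqrt(5) ≈ -2434.0 + 418.14*I)
K = 2559 - 187*I*sqrt(5) (K = 5**3 - (-2434 + 187*I*sqrt(5)) = 125 + (2434 - 187*I*sqrt(5)) = 2559 - 187*I*sqrt(5) ≈ 2559.0 - 418.14*I)
K - (12493 - 1*(-23812)) = (2559 - 187*I*sqrt(5)) - (12493 - 1*(-23812)) = (2559 - 187*I*sqrt(5)) - (12493 + 23812) = (2559 - 187*I*sqrt(5)) - 1*36305 = (2559 - 187*I*sqrt(5)) - 36305 = -33746 - 187*I*sqrt(5)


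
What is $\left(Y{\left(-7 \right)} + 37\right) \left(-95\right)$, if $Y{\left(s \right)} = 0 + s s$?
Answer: $-8170$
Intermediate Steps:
$Y{\left(s \right)} = s^{2}$ ($Y{\left(s \right)} = 0 + s^{2} = s^{2}$)
$\left(Y{\left(-7 \right)} + 37\right) \left(-95\right) = \left(\left(-7\right)^{2} + 37\right) \left(-95\right) = \left(49 + 37\right) \left(-95\right) = 86 \left(-95\right) = -8170$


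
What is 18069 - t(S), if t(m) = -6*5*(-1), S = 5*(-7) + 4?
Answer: 18039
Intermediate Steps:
S = -31 (S = -35 + 4 = -31)
t(m) = 30 (t(m) = -30*(-1) = 30)
18069 - t(S) = 18069 - 1*30 = 18069 - 30 = 18039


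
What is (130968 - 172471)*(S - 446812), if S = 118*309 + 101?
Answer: 17026564247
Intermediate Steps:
S = 36563 (S = 36462 + 101 = 36563)
(130968 - 172471)*(S - 446812) = (130968 - 172471)*(36563 - 446812) = -41503*(-410249) = 17026564247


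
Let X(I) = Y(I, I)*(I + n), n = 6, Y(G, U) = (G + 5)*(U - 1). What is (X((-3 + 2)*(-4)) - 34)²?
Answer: 55696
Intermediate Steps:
Y(G, U) = (-1 + U)*(5 + G) (Y(G, U) = (5 + G)*(-1 + U) = (-1 + U)*(5 + G))
X(I) = (6 + I)*(-5 + I² + 4*I) (X(I) = (-5 - I + 5*I + I*I)*(I + 6) = (-5 - I + 5*I + I²)*(6 + I) = (-5 + I² + 4*I)*(6 + I) = (6 + I)*(-5 + I² + 4*I))
(X((-3 + 2)*(-4)) - 34)² = ((6 + (-3 + 2)*(-4))*(-5 + ((-3 + 2)*(-4))² + 4*((-3 + 2)*(-4))) - 34)² = ((6 - 1*(-4))*(-5 + (-1*(-4))² + 4*(-1*(-4))) - 34)² = ((6 + 4)*(-5 + 4² + 4*4) - 34)² = (10*(-5 + 16 + 16) - 34)² = (10*27 - 34)² = (270 - 34)² = 236² = 55696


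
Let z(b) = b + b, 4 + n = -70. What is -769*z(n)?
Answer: 113812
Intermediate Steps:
n = -74 (n = -4 - 70 = -74)
z(b) = 2*b
-769*z(n) = -1538*(-74) = -769*(-148) = 113812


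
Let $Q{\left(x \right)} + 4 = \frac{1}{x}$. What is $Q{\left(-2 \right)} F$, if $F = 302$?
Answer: $-1359$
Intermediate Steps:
$Q{\left(x \right)} = -4 + \frac{1}{x}$
$Q{\left(-2 \right)} F = \left(-4 + \frac{1}{-2}\right) 302 = \left(-4 - \frac{1}{2}\right) 302 = \left(- \frac{9}{2}\right) 302 = -1359$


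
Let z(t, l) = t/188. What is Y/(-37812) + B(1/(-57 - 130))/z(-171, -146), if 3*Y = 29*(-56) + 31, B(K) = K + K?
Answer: 10399033/403038108 ≈ 0.025802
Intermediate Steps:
B(K) = 2*K
Y = -531 (Y = (29*(-56) + 31)/3 = (-1624 + 31)/3 = (1/3)*(-1593) = -531)
z(t, l) = t/188 (z(t, l) = t*(1/188) = t/188)
Y/(-37812) + B(1/(-57 - 130))/z(-171, -146) = -531/(-37812) + (2/(-57 - 130))/(((1/188)*(-171))) = -531*(-1/37812) + (2/(-187))/(-171/188) = 177/12604 + (2*(-1/187))*(-188/171) = 177/12604 - 2/187*(-188/171) = 177/12604 + 376/31977 = 10399033/403038108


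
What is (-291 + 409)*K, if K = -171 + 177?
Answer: 708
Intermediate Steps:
K = 6
(-291 + 409)*K = (-291 + 409)*6 = 118*6 = 708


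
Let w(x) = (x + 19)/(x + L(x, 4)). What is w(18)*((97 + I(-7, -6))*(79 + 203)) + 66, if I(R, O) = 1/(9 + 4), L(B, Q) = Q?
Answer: 6593292/143 ≈ 46107.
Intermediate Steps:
I(R, O) = 1/13
w(x) = (19 + x)/(4 + x) (w(x) = (x + 19)/(x + 4) = (19 + x)/(4 + x))
w(18)*((97 + I(-7, -6))*(79 + 203)) + 66 = ((19 + 18)/(4 + 18))*((97 + 1/13)*(79 + 203)) + 66 = (37/22)*((1262/13)*282) + 66 = ((1/22)*37)*(355884/13) + 66 = (37/22)*(355884/13) + 66 = 6583854/143 + 66 = 6593292/143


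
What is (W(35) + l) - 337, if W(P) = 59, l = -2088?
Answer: -2366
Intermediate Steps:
(W(35) + l) - 337 = (59 - 2088) - 337 = -2029 - 337 = -2366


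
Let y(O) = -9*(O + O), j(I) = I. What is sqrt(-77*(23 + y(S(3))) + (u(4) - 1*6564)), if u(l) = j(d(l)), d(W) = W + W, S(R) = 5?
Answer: I*sqrt(1397) ≈ 37.376*I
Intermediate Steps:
d(W) = 2*W
y(O) = -18*O
u(l) = 2*l
sqrt(-77*(23 + y(S(3))) + (u(4) - 1*6564)) = sqrt(-77*(23 - 18*5) + (2*4 - 1*6564)) = sqrt(-77*(23 - 90) + (8 - 6564)) = sqrt(-77*(-67) - 6556) = sqrt(5159 - 6556) = sqrt(-1397) = I*sqrt(1397)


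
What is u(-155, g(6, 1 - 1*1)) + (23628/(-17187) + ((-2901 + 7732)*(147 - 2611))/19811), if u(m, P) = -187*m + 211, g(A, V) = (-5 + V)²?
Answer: 295028467432/10317929 ≈ 28594.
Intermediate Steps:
u(m, P) = 211 - 187*m
u(-155, g(6, 1 - 1*1)) + (23628/(-17187) + ((-2901 + 7732)*(147 - 2611))/19811) = (211 - 187*(-155)) + (23628/(-17187) + ((-2901 + 7732)*(147 - 2611))/19811) = (211 + 28985) + (23628*(-1/17187) + (4831*(-2464))*(1/19811)) = 29196 + (-7876/5729 - 11903584*1/19811) = 29196 + (-7876/5729 - 1082144/1801) = 29196 - 6213787652/10317929 = 295028467432/10317929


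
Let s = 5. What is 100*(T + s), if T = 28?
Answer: 3300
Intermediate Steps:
100*(T + s) = 100*(28 + 5) = 100*33 = 3300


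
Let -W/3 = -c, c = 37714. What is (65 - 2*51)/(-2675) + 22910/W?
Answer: 32735252/151327425 ≈ 0.21632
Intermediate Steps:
W = 113142 (W = -(-3)*37714 = -3*(-37714) = 113142)
(65 - 2*51)/(-2675) + 22910/W = (65 - 2*51)/(-2675) + 22910/113142 = (65 - 102)*(-1/2675) + 22910*(1/113142) = -37*(-1/2675) + 11455/56571 = 37/2675 + 11455/56571 = 32735252/151327425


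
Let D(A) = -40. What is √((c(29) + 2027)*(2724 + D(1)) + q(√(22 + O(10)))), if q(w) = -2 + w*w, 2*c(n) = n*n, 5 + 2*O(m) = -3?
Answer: √6569106 ≈ 2563.0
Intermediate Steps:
O(m) = -4 (O(m) = -5/2 + (½)*(-3) = -5/2 - 3/2 = -4)
c(n) = n²/2 (c(n) = (n*n)/2 = n²/2)
q(w) = -2 + w²
√((c(29) + 2027)*(2724 + D(1)) + q(√(22 + O(10)))) = √(((½)*29² + 2027)*(2724 - 40) + (-2 + (√(22 - 4))²)) = √(((½)*841 + 2027)*2684 + (-2 + (√18)²)) = √((841/2 + 2027)*2684 + (-2 + (3*√2)²)) = √((4895/2)*2684 + (-2 + 18)) = √(6569090 + 16) = √6569106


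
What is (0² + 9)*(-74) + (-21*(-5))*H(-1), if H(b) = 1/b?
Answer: -771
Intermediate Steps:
H(b) = 1/b
(0² + 9)*(-74) + (-21*(-5))*H(-1) = (0² + 9)*(-74) - 21*(-5)/(-1) = (0 + 9)*(-74) + 105*(-1) = 9*(-74) - 105 = -666 - 105 = -771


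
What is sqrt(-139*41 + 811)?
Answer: 2*I*sqrt(1222) ≈ 69.914*I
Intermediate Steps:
sqrt(-139*41 + 811) = sqrt(-5699 + 811) = sqrt(-4888) = 2*I*sqrt(1222)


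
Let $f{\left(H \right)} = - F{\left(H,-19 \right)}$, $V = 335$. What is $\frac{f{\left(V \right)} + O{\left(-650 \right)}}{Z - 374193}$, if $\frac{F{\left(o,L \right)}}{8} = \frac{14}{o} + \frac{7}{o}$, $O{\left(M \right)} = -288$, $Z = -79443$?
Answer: $\frac{8054}{12664005} \approx 0.00063598$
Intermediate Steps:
$F{\left(o,L \right)} = \frac{168}{o}$ ($F{\left(o,L \right)} = 8 \left(\frac{14}{o} + \frac{7}{o}\right) = 8 \frac{21}{o} = \frac{168}{o}$)
$f{\left(H \right)} = - \frac{168}{H}$
$\frac{f{\left(V \right)} + O{\left(-650 \right)}}{Z - 374193} = \frac{- \frac{168}{335} - 288}{-79443 - 374193} = \frac{\left(-168\right) \frac{1}{335} - 288}{-453636} = \left(- \frac{168}{335} - 288\right) \left(- \frac{1}{453636}\right) = \left(- \frac{96648}{335}\right) \left(- \frac{1}{453636}\right) = \frac{8054}{12664005}$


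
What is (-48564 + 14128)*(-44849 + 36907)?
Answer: 273490712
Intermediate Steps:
(-48564 + 14128)*(-44849 + 36907) = -34436*(-7942) = 273490712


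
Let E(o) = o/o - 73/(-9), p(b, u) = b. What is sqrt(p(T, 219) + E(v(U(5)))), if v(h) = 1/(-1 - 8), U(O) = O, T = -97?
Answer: I*sqrt(791)/3 ≈ 9.3749*I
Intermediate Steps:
v(h) = -1/9 (v(h) = 1/(-9) = -1/9)
E(o) = 82/9 (E(o) = 1 - 73*(-1/9) = 1 + 73/9 = 82/9)
sqrt(p(T, 219) + E(v(U(5)))) = sqrt(-97 + 82/9) = sqrt(-791/9) = I*sqrt(791)/3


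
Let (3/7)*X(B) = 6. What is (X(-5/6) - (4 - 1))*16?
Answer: 176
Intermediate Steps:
X(B) = 14 (X(B) = (7/3)*6 = 14)
(X(-5/6) - (4 - 1))*16 = (14 - (4 - 1))*16 = (14 - 1*3)*16 = (14 - 3)*16 = 11*16 = 176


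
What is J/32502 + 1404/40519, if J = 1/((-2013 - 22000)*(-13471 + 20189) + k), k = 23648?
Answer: 7360375070425769/212418117863407068 ≈ 0.034650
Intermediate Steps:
J = -1/161295686 (J = 1/((-2013 - 22000)*(-13471 + 20189) + 23648) = 1/(-24013*6718 + 23648) = 1/(-161319334 + 23648) = 1/(-161295686) = -1/161295686 ≈ -6.1998e-9)
J/32502 + 1404/40519 = -1/161295686/32502 + 1404/40519 = -1/161295686*1/32502 + 1404*(1/40519) = -1/5242432386372 + 1404/40519 = 7360375070425769/212418117863407068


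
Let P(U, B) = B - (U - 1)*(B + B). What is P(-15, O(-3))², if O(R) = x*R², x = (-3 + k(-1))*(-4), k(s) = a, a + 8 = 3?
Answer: 90326016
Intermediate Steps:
a = -5 (a = -8 + 3 = -5)
k(s) = -5
x = 32 (x = (-3 - 5)*(-4) = -8*(-4) = 32)
O(R) = 32*R²
P(U, B) = B - 2*B*(-1 + U) (P(U, B) = B - (-1 + U)*2*B = B - 2*B*(-1 + U))
P(-15, O(-3))² = ((32*(-3)²)*(3 - 2*(-15)))² = ((32*9)*(3 + 30))² = (288*33)² = 9504² = 90326016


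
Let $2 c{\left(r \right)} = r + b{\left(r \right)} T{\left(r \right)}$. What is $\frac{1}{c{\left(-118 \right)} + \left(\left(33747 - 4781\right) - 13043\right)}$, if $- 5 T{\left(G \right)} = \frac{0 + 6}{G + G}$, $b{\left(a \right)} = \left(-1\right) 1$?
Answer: $\frac{1180}{18719517} \approx 6.3036 \cdot 10^{-5}$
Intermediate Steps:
$b{\left(a \right)} = -1$
$T{\left(G \right)} = - \frac{3}{5 G}$ ($T{\left(G \right)} = - \frac{\left(0 + 6\right) \frac{1}{G + G}}{5} = - \frac{6 \frac{1}{2 G}}{5} = - \frac{3 \frac{1}{G}}{5} = - \frac{3}{5 G}$)
$c{\left(r \right)} = \frac{r}{2} + \frac{3}{10 r}$ ($c{\left(r \right)} = \frac{r - - \frac{3}{5 r}}{2} = \frac{r + \frac{3}{5 r}}{2} = \frac{r}{2} + \frac{3}{10 r}$)
$\frac{1}{c{\left(-118 \right)} + \left(\left(33747 - 4781\right) - 13043\right)} = \frac{1}{\left(\frac{1}{2} \left(-118\right) + \frac{3}{10 \left(-118\right)}\right) + \left(\left(33747 - 4781\right) - 13043\right)} = \frac{1}{\left(-59 + \frac{3}{10} \left(- \frac{1}{118}\right)\right) + \left(28966 - 13043\right)} = \frac{1}{\left(-59 - \frac{3}{1180}\right) + 15923} = \frac{1}{- \frac{69623}{1180} + 15923} = \frac{1}{\frac{18719517}{1180}} = \frac{1180}{18719517}$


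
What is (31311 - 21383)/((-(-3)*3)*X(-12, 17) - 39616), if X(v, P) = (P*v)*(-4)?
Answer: -1241/4034 ≈ -0.30764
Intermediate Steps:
X(v, P) = -4*P*v
(31311 - 21383)/((-(-3)*3)*X(-12, 17) - 39616) = (31311 - 21383)/((-(-3)*3)*(-4*17*(-12)) - 39616) = 9928/(-3*(-3)*816 - 39616) = 9928/(9*816 - 39616) = 9928/(7344 - 39616) = 9928/(-32272) = 9928*(-1/32272) = -1241/4034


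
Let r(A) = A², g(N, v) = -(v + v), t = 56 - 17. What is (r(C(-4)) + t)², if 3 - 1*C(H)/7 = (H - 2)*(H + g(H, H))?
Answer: 1278777600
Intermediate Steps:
t = 39
g(N, v) = -2*v
C(H) = 21 + 7*H*(-2 + H) (C(H) = 21 - 7*(H - 2)*(H - 2*H) = 21 - 7*(-2 + H)*(-H) = 21 - (-7)*H*(-2 + H) = 21 + 7*H*(-2 + H))
(r(C(-4)) + t)² = ((21 - 14*(-4) + 7*(-4)²)² + 39)² = ((21 + 56 + 7*16)² + 39)² = ((21 + 56 + 112)² + 39)² = (189² + 39)² = (35721 + 39)² = 35760² = 1278777600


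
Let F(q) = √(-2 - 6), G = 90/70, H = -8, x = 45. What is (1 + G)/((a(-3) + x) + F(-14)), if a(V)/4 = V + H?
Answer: 16/63 - 32*I*√2/63 ≈ 0.25397 - 0.71833*I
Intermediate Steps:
a(V) = -32 + 4*V (a(V) = 4*(V - 8) = 4*(-8 + V) = -32 + 4*V)
G = 9/7 (G = 90*(1/70) = 9/7 ≈ 1.2857)
F(q) = 2*I*√2 (F(q) = √(-8) = 2*I*√2)
(1 + G)/((a(-3) + x) + F(-14)) = (1 + 9/7)/(((-32 + 4*(-3)) + 45) + 2*I*√2) = 16/(7*(((-32 - 12) + 45) + 2*I*√2)) = 16/(7*((-44 + 45) + 2*I*√2)) = 16/(7*(1 + 2*I*√2))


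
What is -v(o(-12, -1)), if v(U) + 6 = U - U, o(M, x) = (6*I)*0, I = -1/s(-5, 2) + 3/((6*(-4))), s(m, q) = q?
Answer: 6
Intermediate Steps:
I = -5/8 (I = -1/2 + 3/((6*(-4))) = -1*½ + 3/(-24) = -½ + 3*(-1/24) = -½ - ⅛ = -5/8 ≈ -0.62500)
o(M, x) = 0 (o(M, x) = (6*(-5/8))*0 = -15/4*0 = 0)
v(U) = -6 (v(U) = -6 + (U - U) = -6 + 0 = -6)
-v(o(-12, -1)) = -1*(-6) = 6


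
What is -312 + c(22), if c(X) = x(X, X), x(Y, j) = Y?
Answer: -290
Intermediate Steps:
c(X) = X
-312 + c(22) = -312 + 22 = -290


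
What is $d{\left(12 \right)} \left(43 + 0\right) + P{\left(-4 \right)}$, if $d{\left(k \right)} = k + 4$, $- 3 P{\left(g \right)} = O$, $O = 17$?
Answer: $\frac{2047}{3} \approx 682.33$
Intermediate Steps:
$P{\left(g \right)} = - \frac{17}{3}$ ($P{\left(g \right)} = \left(- \frac{1}{3}\right) 17 = - \frac{17}{3}$)
$d{\left(k \right)} = 4 + k$
$d{\left(12 \right)} \left(43 + 0\right) + P{\left(-4 \right)} = \left(4 + 12\right) \left(43 + 0\right) - \frac{17}{3} = 16 \cdot 43 - \frac{17}{3} = 688 - \frac{17}{3} = \frac{2047}{3}$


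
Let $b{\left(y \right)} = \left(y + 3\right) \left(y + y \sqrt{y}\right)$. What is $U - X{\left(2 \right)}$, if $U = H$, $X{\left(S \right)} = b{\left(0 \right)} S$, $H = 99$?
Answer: $99$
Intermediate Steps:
$b{\left(y \right)} = \left(3 + y\right) \left(y + y^{\frac{3}{2}}\right)$
$X{\left(S \right)} = 0$ ($X{\left(S \right)} = \left(0^{2} + 0^{\frac{5}{2}} + 3 \cdot 0 + 3 \cdot 0^{\frac{3}{2}}\right) S = \left(0 + 0 + 0 + 3 \cdot 0\right) S = \left(0 + 0 + 0 + 0\right) S = 0 S = 0$)
$U = 99$
$U - X{\left(2 \right)} = 99 - 0 = 99 + 0 = 99$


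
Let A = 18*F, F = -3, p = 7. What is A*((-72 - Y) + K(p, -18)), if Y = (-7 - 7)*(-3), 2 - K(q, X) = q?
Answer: 6426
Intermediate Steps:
K(q, X) = 2 - q
Y = 42 (Y = -14*(-3) = 42)
A = -54 (A = 18*(-3) = -54)
A*((-72 - Y) + K(p, -18)) = -54*((-72 - 1*42) + (2 - 1*7)) = -54*((-72 - 42) + (2 - 7)) = -54*(-114 - 5) = -54*(-119) = 6426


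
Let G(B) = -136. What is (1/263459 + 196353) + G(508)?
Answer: 51695134604/263459 ≈ 1.9622e+5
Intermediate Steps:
(1/263459 + 196353) + G(508) = (1/263459 + 196353) - 136 = 51730965028/263459 - 136 = 51695134604/263459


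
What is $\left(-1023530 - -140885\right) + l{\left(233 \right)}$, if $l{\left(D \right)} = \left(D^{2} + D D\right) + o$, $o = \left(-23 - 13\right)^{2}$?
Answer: $-772771$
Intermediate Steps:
$o = 1296$ ($o = \left(-36\right)^{2} = 1296$)
$l{\left(D \right)} = 1296 + 2 D^{2}$ ($l{\left(D \right)} = \left(D^{2} + D D\right) + 1296 = \left(D^{2} + D^{2}\right) + 1296 = 2 D^{2} + 1296 = 1296 + 2 D^{2}$)
$\left(-1023530 - -140885\right) + l{\left(233 \right)} = \left(-1023530 - -140885\right) + \left(1296 + 2 \cdot 233^{2}\right) = \left(-1023530 + 140885\right) + \left(1296 + 2 \cdot 54289\right) = -882645 + \left(1296 + 108578\right) = -882645 + 109874 = -772771$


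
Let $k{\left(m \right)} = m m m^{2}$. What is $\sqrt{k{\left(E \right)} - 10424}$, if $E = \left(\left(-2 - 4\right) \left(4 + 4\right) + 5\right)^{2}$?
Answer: $\sqrt{11688200267177} \approx 3.4188 \cdot 10^{6}$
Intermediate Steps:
$E = 1849$ ($E = \left(\left(-6\right) 8 + 5\right)^{2} = \left(-48 + 5\right)^{2} = \left(-43\right)^{2} = 1849$)
$k{\left(m \right)} = m^{4}$ ($k{\left(m \right)} = m^{2} m^{2} = m^{4}$)
$\sqrt{k{\left(E \right)} - 10424} = \sqrt{1849^{4} - 10424} = \sqrt{11688200277601 - 10424} = \sqrt{11688200267177}$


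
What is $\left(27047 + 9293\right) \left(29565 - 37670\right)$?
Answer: $-294535700$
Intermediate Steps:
$\left(27047 + 9293\right) \left(29565 - 37670\right) = 36340 \left(-8105\right) = -294535700$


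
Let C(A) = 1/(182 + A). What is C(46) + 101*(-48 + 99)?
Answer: 1174429/228 ≈ 5151.0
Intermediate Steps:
C(46) + 101*(-48 + 99) = 1/(182 + 46) + 101*(-48 + 99) = 1/228 + 101*51 = 1/228 + 5151 = 1174429/228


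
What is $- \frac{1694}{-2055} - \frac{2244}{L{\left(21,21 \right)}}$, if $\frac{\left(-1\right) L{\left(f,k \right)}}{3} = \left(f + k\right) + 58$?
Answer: $\frac{85327}{10275} \approx 8.3043$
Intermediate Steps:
$L{\left(f,k \right)} = -174 - 3 f - 3 k$ ($L{\left(f,k \right)} = - 3 \left(\left(f + k\right) + 58\right) = - 3 \left(58 + f + k\right) = -174 - 3 f - 3 k$)
$- \frac{1694}{-2055} - \frac{2244}{L{\left(21,21 \right)}} = - \frac{1694}{-2055} - \frac{2244}{-174 - 63 - 63} = \left(-1694\right) \left(- \frac{1}{2055}\right) - \frac{2244}{-174 - 63 - 63} = \frac{1694}{2055} - \frac{2244}{-300} = \frac{1694}{2055} - - \frac{187}{25} = \frac{1694}{2055} + \frac{187}{25} = \frac{85327}{10275}$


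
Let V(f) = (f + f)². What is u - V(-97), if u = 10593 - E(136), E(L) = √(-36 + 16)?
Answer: -27043 - 2*I*√5 ≈ -27043.0 - 4.4721*I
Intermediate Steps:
V(f) = 4*f² (V(f) = (2*f)² = 4*f²)
E(L) = 2*I*√5 (E(L) = √(-20) = 2*I*√5)
u = 10593 - 2*I*√5 ≈ 10593.0 - 4.4721*I
u - V(-97) = (10593 - 2*I*√5) - 4*(-97)² = (10593 - 2*I*√5) - 4*9409 = (10593 - 2*I*√5) - 1*37636 = (10593 - 2*I*√5) - 37636 = -27043 - 2*I*√5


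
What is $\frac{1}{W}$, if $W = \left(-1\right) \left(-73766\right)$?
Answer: $\frac{1}{73766} \approx 1.3556 \cdot 10^{-5}$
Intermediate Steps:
$W = 73766$
$\frac{1}{W} = \frac{1}{73766}$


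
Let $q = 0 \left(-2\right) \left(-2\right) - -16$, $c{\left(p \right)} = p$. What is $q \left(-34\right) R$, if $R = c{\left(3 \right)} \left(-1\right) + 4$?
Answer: $-544$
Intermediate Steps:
$R = 1$ ($R = 3 \left(-1\right) + 4 = -3 + 4 = 1$)
$q = 16$ ($q = 0 \left(-2\right) + 16 = 0 + 16 = 16$)
$q \left(-34\right) R = 16 \left(-34\right) 1 = \left(-544\right) 1 = -544$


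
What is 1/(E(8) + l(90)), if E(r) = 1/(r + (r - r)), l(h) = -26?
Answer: -8/207 ≈ -0.038647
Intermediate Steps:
E(r) = 1/r (E(r) = 1/(r + 0) = 1/r)
1/(E(8) + l(90)) = 1/(1/8 - 26) = 1/(-207/8) = -8/207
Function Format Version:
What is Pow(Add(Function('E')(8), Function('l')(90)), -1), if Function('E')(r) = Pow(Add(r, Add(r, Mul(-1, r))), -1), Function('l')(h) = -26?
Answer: Rational(-8, 207) ≈ -0.038647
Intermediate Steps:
Function('E')(r) = Pow(r, -1) (Function('E')(r) = Pow(Add(r, 0), -1) = Pow(r, -1))
Pow(Add(Function('E')(8), Function('l')(90)), -1) = Pow(Add(Pow(8, -1), -26), -1) = Pow(Add(Rational(1, 8), -26), -1) = Pow(Rational(-207, 8), -1) = Rational(-8, 207)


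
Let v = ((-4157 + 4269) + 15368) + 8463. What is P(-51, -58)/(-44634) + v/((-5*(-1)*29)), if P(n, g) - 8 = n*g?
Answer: 534120896/3235965 ≈ 165.06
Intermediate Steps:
v = 23943 (v = (112 + 15368) + 8463 = 15480 + 8463 = 23943)
P(n, g) = 8 + g*n (P(n, g) = 8 + n*g = 8 + g*n)
P(-51, -58)/(-44634) + v/((-5*(-1)*29)) = (8 - 58*(-51))/(-44634) + 23943/((-5*(-1)*29)) = (8 + 2958)*(-1/44634) + 23943/((5*29)) = 2966*(-1/44634) + 23943/145 = -1483/22317 + 23943*(1/145) = -1483/22317 + 23943/145 = 534120896/3235965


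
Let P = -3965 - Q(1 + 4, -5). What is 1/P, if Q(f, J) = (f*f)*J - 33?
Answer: -1/3807 ≈ -0.00026267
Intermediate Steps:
Q(f, J) = -33 + J*f² (Q(f, J) = f²*J - 33 = J*f² - 33 = -33 + J*f²)
P = -3807 (P = -3965 - (-33 - 5*(1 + 4)²) = -3965 - (-33 - 5*5²) = -3965 - (-33 - 5*25) = -3965 - (-33 - 125) = -3965 - 1*(-158) = -3965 + 158 = -3807)
1/P = 1/(-3807) = -1/3807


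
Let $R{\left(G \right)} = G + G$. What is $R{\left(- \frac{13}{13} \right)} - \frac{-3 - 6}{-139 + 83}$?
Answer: $- \frac{121}{56} \approx -2.1607$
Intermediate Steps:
$R{\left(G \right)} = 2 G$
$R{\left(- \frac{13}{13} \right)} - \frac{-3 - 6}{-139 + 83} = 2 \left(- \frac{13}{13}\right) - \frac{-3 - 6}{-139 + 83} = 2 \left(\left(-13\right) \frac{1}{13}\right) - - \frac{9}{-56} = 2 \left(-1\right) - \left(-9\right) \left(- \frac{1}{56}\right) = -2 - \frac{9}{56} = - \frac{121}{56}$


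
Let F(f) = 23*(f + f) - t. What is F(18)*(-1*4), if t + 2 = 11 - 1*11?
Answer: -3320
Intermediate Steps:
t = -2 (t = -2 + (11 - 1*11) = -2 + (11 - 11) = -2 + 0 = -2)
F(f) = 2 + 46*f (F(f) = 23*(f + f) - 1*(-2) = 23*(2*f) + 2 = 46*f + 2 = 2 + 46*f)
F(18)*(-1*4) = (2 + 46*18)*(-1*4) = (2 + 828)*(-4) = 830*(-4) = -3320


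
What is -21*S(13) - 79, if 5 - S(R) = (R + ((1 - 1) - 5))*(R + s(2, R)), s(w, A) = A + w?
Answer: 4520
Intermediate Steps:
S(R) = 5 - (-5 + R)*(2 + 2*R) (S(R) = 5 - (R + ((1 - 1) - 5))*(R + (R + 2)) = 5 - (R + (0 - 5))*(R + (2 + R)) = 5 - (R - 5)*(2 + 2*R) = 5 - (-5 + R)*(2 + 2*R))
-21*S(13) - 79 = -21*(15 - 2*13² + 8*13) - 79 = -21*(15 - 2*169 + 104) - 79 = -21*(15 - 338 + 104) - 79 = -21*(-219) - 79 = 4599 - 79 = 4520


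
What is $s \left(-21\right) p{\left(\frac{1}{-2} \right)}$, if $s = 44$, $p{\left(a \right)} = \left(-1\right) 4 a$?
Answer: $-1848$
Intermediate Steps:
$p{\left(a \right)} = - 4 a$
$s \left(-21\right) p{\left(\frac{1}{-2} \right)} = 44 \left(-21\right) \left(- \frac{4}{-2}\right) = - 924 \left(\left(-4\right) \left(- \frac{1}{2}\right)\right) = \left(-924\right) 2 = -1848$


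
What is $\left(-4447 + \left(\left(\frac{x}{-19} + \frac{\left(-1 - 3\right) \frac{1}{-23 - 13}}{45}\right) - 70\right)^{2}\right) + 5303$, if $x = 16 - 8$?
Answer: $\frac{344310530041}{59213025} \approx 5814.8$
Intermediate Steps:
$x = 8$
$\left(-4447 + \left(\left(\frac{x}{-19} + \frac{\left(-1 - 3\right) \frac{1}{-23 - 13}}{45}\right) - 70\right)^{2}\right) + 5303 = \left(-4447 + \left(\left(\frac{8}{-19} + \frac{\left(-1 - 3\right) \frac{1}{-23 - 13}}{45}\right) - 70\right)^{2}\right) + 5303 = \left(-4447 + \left(\left(8 \left(- \frac{1}{19}\right) + - \frac{4}{-36} \cdot \frac{1}{45}\right) - 70\right)^{2}\right) + 5303 = \left(-4447 + \left(\left(- \frac{8}{19} + \left(-4\right) \left(- \frac{1}{36}\right) \frac{1}{45}\right) - 70\right)^{2}\right) + 5303 = \left(-4447 + \left(\left(- \frac{8}{19} + \frac{1}{9} \cdot \frac{1}{45}\right) - 70\right)^{2}\right) + 5303 = \left(-4447 + \left(\left(- \frac{8}{19} + \frac{1}{405}\right) - 70\right)^{2}\right) + 5303 = \left(-4447 + \left(- \frac{3221}{7695} - 70\right)^{2}\right) + 5303 = \left(-4447 + \left(- \frac{541871}{7695}\right)^{2}\right) + 5303 = \left(-4447 + \frac{293624180641}{59213025}\right) + 5303 = \frac{30303858466}{59213025} + 5303 = \frac{344310530041}{59213025}$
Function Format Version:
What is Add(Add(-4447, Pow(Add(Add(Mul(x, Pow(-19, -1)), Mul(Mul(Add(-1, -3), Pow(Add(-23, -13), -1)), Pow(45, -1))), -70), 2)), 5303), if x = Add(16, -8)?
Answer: Rational(344310530041, 59213025) ≈ 5814.8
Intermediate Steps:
x = 8
Add(Add(-4447, Pow(Add(Add(Mul(x, Pow(-19, -1)), Mul(Mul(Add(-1, -3), Pow(Add(-23, -13), -1)), Pow(45, -1))), -70), 2)), 5303) = Add(Add(-4447, Pow(Add(Add(Mul(8, Pow(-19, -1)), Mul(Mul(Add(-1, -3), Pow(Add(-23, -13), -1)), Pow(45, -1))), -70), 2)), 5303) = Add(Add(-4447, Pow(Add(Add(Mul(8, Rational(-1, 19)), Mul(Mul(-4, Pow(-36, -1)), Rational(1, 45))), -70), 2)), 5303) = Add(Add(-4447, Pow(Add(Add(Rational(-8, 19), Mul(Mul(-4, Rational(-1, 36)), Rational(1, 45))), -70), 2)), 5303) = Add(Add(-4447, Pow(Add(Add(Rational(-8, 19), Mul(Rational(1, 9), Rational(1, 45))), -70), 2)), 5303) = Add(Add(-4447, Pow(Add(Add(Rational(-8, 19), Rational(1, 405)), -70), 2)), 5303) = Add(Add(-4447, Pow(Add(Rational(-3221, 7695), -70), 2)), 5303) = Add(Add(-4447, Pow(Rational(-541871, 7695), 2)), 5303) = Add(Add(-4447, Rational(293624180641, 59213025)), 5303) = Add(Rational(30303858466, 59213025), 5303) = Rational(344310530041, 59213025)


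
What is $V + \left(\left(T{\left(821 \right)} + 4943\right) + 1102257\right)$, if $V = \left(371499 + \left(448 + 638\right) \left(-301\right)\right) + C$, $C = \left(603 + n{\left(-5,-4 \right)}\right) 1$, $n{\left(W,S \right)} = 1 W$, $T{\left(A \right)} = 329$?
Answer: $1152740$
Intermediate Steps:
$n{\left(W,S \right)} = W$
$C = 598$ ($C = \left(603 - 5\right) 1 = 598 \cdot 1 = 598$)
$V = 45211$ ($V = \left(371499 + \left(448 + 638\right) \left(-301\right)\right) + 598 = \left(371499 + 1086 \left(-301\right)\right) + 598 = \left(371499 - 326886\right) + 598 = 44613 + 598 = 45211$)
$V + \left(\left(T{\left(821 \right)} + 4943\right) + 1102257\right) = 45211 + \left(\left(329 + 4943\right) + 1102257\right) = 45211 + \left(5272 + 1102257\right) = 45211 + 1107529 = 1152740$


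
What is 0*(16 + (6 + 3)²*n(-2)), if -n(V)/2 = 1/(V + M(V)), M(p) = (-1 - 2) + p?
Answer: 0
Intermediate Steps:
M(p) = -3 + p
n(V) = -2/(-3 + 2*V) (n(V) = -2/(V + (-3 + V)) = -2/(-3 + 2*V))
0*(16 + (6 + 3)²*n(-2)) = 0*(16 + (6 + 3)²*(-2/(-3 + 2*(-2)))) = 0*(16 + 9²*(-2/(-3 - 4))) = 0*(16 + 81*(-2/(-7))) = 0*(16 + 81*(-2*(-⅐))) = 0*(16 + 81*(2/7)) = 0*(16 + 162/7) = 0*(274/7) = 0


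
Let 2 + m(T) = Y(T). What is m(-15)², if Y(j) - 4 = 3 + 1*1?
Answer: 36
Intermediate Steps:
Y(j) = 8 (Y(j) = 4 + (3 + 1*1) = 4 + (3 + 1) = 4 + 4 = 8)
m(T) = 6 (m(T) = -2 + 8 = 6)
m(-15)² = 6² = 36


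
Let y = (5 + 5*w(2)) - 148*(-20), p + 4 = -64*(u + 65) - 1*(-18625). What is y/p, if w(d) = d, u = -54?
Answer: 2975/17917 ≈ 0.16604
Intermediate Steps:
p = 17917 (p = -4 + (-64*(-54 + 65) - 1*(-18625)) = -4 + (-64*11 + 18625) = -4 + (-704 + 18625) = -4 + 17921 = 17917)
y = 2975 (y = (5 + 5*2) - 148*(-20) = (5 + 10) + 2960 = 15 + 2960 = 2975)
y/p = 2975/17917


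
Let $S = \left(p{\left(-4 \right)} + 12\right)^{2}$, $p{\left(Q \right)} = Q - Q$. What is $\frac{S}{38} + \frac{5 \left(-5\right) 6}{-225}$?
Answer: $\frac{254}{57} \approx 4.4561$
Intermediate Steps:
$p{\left(Q \right)} = 0$
$S = 144$ ($S = \left(0 + 12\right)^{2} = 12^{2} = 144$)
$\frac{S}{38} + \frac{5 \left(-5\right) 6}{-225} = \frac{144}{38} + \frac{5 \left(-5\right) 6}{-225} = 144 \cdot \frac{1}{38} + \left(-25\right) 6 \left(- \frac{1}{225}\right) = \frac{72}{19} - - \frac{2}{3} = \frac{72}{19} + \frac{2}{3} = \frac{254}{57}$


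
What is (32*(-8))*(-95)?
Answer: 24320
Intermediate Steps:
(32*(-8))*(-95) = -256*(-95) = 24320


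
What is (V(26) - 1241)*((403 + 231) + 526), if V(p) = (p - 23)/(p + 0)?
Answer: -18712540/13 ≈ -1.4394e+6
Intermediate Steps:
V(p) = (-23 + p)/p
(V(26) - 1241)*((403 + 231) + 526) = ((-23 + 26)/26 - 1241)*((403 + 231) + 526) = ((1/26)*3 - 1241)*(634 + 526) = (3/26 - 1241)*1160 = -32263/26*1160 = -18712540/13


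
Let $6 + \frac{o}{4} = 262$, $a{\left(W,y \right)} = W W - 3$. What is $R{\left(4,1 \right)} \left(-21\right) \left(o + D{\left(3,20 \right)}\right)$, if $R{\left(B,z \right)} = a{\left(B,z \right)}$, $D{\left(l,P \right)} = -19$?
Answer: $-274365$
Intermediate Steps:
$a{\left(W,y \right)} = -3 + W^{2}$ ($a{\left(W,y \right)} = W^{2} - 3 = -3 + W^{2}$)
$R{\left(B,z \right)} = -3 + B^{2}$
$o = 1024$ ($o = -24 + 4 \cdot 262 = -24 + 1048 = 1024$)
$R{\left(4,1 \right)} \left(-21\right) \left(o + D{\left(3,20 \right)}\right) = \left(-3 + 4^{2}\right) \left(-21\right) \left(1024 - 19\right) = \left(-3 + 16\right) \left(-21\right) 1005 = 13 \left(-21\right) 1005 = \left(-273\right) 1005 = -274365$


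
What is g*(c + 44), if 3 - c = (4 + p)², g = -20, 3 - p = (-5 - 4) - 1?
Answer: 4840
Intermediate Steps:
p = 13 (p = 3 - ((-5 - 4) - 1) = 3 - (-9 - 1) = 3 - 1*(-10) = 3 + 10 = 13)
c = -286 (c = 3 - (4 + 13)² = 3 - 1*17² = 3 - 1*289 = 3 - 289 = -286)
g*(c + 44) = -20*(-286 + 44) = -20*(-242) = 4840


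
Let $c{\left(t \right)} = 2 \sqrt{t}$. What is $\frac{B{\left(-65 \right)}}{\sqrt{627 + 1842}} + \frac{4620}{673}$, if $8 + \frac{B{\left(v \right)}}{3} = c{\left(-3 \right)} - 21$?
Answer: $\frac{4620}{673} - \frac{29 \sqrt{2469}}{823} + \frac{6 i \sqrt{823}}{823} \approx 5.1139 + 0.20915 i$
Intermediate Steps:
$B{\left(v \right)} = -87 + 6 i \sqrt{3}$ ($B{\left(v \right)} = -24 + 3 \left(2 \sqrt{-3} - 21\right) = -24 + 3 \left(2 i \sqrt{3} - 21\right) = -24 + 3 \left(-21 + 2 i \sqrt{3}\right) = -24 - \left(63 - 6 i \sqrt{3}\right) = -87 + 6 i \sqrt{3}$)
$\frac{B{\left(-65 \right)}}{\sqrt{627 + 1842}} + \frac{4620}{673} = \frac{-87 + 6 i \sqrt{3}}{\sqrt{627 + 1842}} + \frac{4620}{673} = \frac{-87 + 6 i \sqrt{3}}{\sqrt{2469}} + 4620 \cdot \frac{1}{673} = \left(-87 + 6 i \sqrt{3}\right) \frac{\sqrt{2469}}{2469} + \frac{4620}{673} = \frac{\sqrt{2469} \left(-87 + 6 i \sqrt{3}\right)}{2469} + \frac{4620}{673} = \frac{4620}{673} + \frac{\sqrt{2469} \left(-87 + 6 i \sqrt{3}\right)}{2469}$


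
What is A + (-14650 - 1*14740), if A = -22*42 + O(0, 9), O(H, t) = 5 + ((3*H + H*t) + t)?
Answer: -30300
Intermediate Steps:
O(H, t) = 5 + t + 3*H + H*t (O(H, t) = 5 + (t + 3*H + H*t) = 5 + t + 3*H + H*t)
A = -910 (A = -22*42 + (5 + 9 + 3*0 + 0*9) = -924 + (5 + 9 + 0 + 0) = -924 + 14 = -910)
A + (-14650 - 1*14740) = -910 + (-14650 - 1*14740) = -910 + (-14650 - 14740) = -910 - 29390 = -30300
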